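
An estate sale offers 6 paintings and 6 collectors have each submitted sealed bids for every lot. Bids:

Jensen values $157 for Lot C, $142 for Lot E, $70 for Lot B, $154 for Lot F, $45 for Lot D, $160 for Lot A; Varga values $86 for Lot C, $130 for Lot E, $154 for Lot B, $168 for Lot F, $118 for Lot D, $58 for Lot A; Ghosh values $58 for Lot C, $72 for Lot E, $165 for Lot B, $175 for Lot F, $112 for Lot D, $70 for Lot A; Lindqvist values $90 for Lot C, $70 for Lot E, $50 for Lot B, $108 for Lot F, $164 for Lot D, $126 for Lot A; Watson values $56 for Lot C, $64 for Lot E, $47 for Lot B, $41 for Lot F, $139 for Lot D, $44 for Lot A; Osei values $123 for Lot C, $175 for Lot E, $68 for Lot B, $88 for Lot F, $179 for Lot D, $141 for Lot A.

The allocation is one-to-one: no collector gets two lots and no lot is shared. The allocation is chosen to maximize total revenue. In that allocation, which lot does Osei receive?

Optimal: Jensen→Lot C ($157), Varga→Lot F ($168), Ghosh→Lot B ($165), Lindqvist→Lot A ($126), Watson→Lot D ($139), Osei→Lot E ($175) — total 157+168+165+126+139+175 = $930.
Column-greedy (each lot in turn goes to its best remaining collector) gives $873, worse by 57.
Osei's own top lot is Lot D ($179), but forcing Osei→Lot D and reassigning the rest optimally gives only $859 — worse by 71.

Osei receives Lot E.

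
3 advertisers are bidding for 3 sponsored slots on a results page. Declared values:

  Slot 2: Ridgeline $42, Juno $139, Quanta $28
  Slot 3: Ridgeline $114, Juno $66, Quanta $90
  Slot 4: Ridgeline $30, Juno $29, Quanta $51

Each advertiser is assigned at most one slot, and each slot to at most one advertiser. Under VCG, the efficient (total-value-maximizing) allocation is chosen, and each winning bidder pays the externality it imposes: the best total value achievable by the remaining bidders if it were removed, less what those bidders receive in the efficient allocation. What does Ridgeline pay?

Efficient allocation: Ridgeline→Slot 3 ($114), Juno→Slot 2 ($139), Quanta→Slot 4 ($51); total welfare W = $304.
Ridgeline receives Slot 3 at value $114, so the others get W − 114 = $190.
Without Ridgeline: best allocation of the remaining 2 bidders over all 3 slots is Juno→Slot 2 ($139), Quanta→Slot 3 ($90), total $229.
VCG payment = (others' best without Ridgeline) − (others' welfare with Ridgeline) = 229 − 190 = $39.

Ridgeline pays $39.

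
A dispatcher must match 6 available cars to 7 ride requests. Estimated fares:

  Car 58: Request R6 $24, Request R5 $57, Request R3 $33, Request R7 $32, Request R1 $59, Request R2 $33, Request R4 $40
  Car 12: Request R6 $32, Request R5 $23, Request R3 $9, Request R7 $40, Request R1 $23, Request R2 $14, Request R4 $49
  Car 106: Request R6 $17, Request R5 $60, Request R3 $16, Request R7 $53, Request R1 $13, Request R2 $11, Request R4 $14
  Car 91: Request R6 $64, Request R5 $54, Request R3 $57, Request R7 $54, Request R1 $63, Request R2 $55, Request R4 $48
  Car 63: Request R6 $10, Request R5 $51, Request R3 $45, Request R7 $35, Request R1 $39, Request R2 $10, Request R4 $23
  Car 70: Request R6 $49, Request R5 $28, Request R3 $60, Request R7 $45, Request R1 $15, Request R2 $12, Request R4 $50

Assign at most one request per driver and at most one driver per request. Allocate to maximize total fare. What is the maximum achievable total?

Maximum total: $336

Optimal: Car 58→Request R1 ($59), Car 12→Request R4 ($49), Car 106→Request R7 ($53), Car 91→Request R6 ($64), Car 63→Request R5 ($51), Car 70→Request R3 ($60) — total 59+49+53+64+51+60 = $336.
Max-entry greedy (repeatedly take the single best remaining cell) gives $327, worse by 9.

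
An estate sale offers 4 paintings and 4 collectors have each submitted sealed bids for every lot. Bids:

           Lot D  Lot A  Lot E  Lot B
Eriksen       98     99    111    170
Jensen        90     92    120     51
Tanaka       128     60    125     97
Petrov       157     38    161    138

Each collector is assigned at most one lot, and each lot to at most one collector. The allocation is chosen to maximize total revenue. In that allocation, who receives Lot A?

This is the linear assignment problem.
Optimal: Eriksen→Lot B ($170), Jensen→Lot A ($92), Tanaka→Lot D ($128), Petrov→Lot E ($161) — total 170+92+128+161 = $551.
Row-greedy (each collector in turn takes its best remaining lot) gives $456, worse by 95.
Checked against all permutations: $551 is optimal.
Jensen's own top lot is Lot E ($120), but forcing Jensen→Lot E and reassigning the rest optimally gives only $507 — worse by 44.

Jensen receives Lot A.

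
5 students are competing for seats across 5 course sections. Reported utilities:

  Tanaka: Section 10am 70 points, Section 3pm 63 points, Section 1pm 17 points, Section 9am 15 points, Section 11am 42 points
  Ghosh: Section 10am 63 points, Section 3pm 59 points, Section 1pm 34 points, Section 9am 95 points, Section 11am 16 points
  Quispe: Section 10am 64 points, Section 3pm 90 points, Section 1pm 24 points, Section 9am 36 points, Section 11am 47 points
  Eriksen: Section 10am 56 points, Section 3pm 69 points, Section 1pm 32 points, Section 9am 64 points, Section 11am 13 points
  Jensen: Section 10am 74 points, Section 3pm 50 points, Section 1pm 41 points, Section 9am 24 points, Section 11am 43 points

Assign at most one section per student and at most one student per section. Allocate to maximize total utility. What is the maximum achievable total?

Optimal: Tanaka→Section 11am (42 points), Ghosh→Section 9am (95 points), Quispe→Section 3pm (90 points), Eriksen→Section 1pm (32 points), Jensen→Section 10am (74 points) — total 42+95+90+32+74 = 333 points.
Row-greedy (each student in turn takes its best remaining section) gives 330 points, worse by 3.
Next-best assignment: Tanaka→Section 10am, Ghosh→Section 9am, Quispe→Section 3pm, Eriksen→Section 1pm, Jensen→Section 11am = 330 points.
Checked against all permutations: 333 points is optimal.

Max total: 333 points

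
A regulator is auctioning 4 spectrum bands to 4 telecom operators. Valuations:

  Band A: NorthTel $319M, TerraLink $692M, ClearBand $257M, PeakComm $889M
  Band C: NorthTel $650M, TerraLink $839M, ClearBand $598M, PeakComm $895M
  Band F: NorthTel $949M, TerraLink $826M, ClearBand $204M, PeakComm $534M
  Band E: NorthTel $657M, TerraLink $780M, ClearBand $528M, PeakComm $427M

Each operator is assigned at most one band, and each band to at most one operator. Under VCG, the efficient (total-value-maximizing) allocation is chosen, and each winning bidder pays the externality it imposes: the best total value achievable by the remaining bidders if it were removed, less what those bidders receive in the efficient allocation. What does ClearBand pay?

Efficient allocation: NorthTel→Band F ($949M), TerraLink→Band E ($780M), ClearBand→Band C ($598M), PeakComm→Band A ($889M); total welfare W = $3216M.
ClearBand receives Band C at value $598M, so the others get W − 598 = $2618M.
Without ClearBand: best allocation of the remaining 3 bidders over all 4 bands is NorthTel→Band F ($949M), TerraLink→Band C ($839M), PeakComm→Band A ($889M), total $2677M.
VCG payment = (others' best without ClearBand) − (others' welfare with ClearBand) = 2677 − 2618 = $59M.

ClearBand pays $59M.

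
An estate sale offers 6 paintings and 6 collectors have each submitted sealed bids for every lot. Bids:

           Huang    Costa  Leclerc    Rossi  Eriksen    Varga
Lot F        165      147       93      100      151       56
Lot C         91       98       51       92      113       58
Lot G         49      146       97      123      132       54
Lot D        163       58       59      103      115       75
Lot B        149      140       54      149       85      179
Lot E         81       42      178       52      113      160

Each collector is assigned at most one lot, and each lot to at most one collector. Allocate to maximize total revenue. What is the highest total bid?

Optimal: Huang→Lot D ($163), Costa→Lot G ($146), Leclerc→Lot E ($178), Rossi→Lot C ($92), Eriksen→Lot F ($151), Varga→Lot B ($179) — total 163+146+178+92+151+179 = $909.
Column-greedy (each lot in turn goes to its best remaining collector) gives $884, worse by 25.
Swapping Eriksen↔Leclerc (Eriksen→Lot E $113, Leclerc→Lot F $93) loses 123.
No other one-to-one assignment exceeds $909.

Maximum total: $909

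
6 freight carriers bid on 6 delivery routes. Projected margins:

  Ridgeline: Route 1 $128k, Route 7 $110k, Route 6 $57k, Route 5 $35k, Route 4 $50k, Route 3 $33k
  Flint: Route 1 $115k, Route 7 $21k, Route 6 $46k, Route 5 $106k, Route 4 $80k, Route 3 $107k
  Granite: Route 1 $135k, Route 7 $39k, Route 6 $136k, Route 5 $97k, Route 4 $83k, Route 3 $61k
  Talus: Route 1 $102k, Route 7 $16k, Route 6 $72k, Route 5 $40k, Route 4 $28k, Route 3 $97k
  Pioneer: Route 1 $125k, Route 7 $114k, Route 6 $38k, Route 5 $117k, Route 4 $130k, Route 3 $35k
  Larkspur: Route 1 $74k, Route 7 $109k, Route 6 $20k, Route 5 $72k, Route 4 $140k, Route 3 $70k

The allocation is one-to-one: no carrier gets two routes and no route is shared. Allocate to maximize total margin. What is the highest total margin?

Maximum total: $721k

This is a one-to-one assignment (maximum-weight bipartite matching).
Optimal: Ridgeline→Route 1 ($128k), Flint→Route 5 ($106k), Granite→Route 6 ($136k), Talus→Route 3 ($97k), Pioneer→Route 7 ($114k), Larkspur→Route 4 ($140k) — total 128+106+136+97+114+140 = $721k.
Row-greedy (each carrier in turn takes its best remaining route) gives $650k, worse by 71.
Next-best assignment: Ridgeline→Route 7, Flint→Route 1, Granite→Route 6, Talus→Route 3, Pioneer→Route 5, Larkspur→Route 4 = $715k.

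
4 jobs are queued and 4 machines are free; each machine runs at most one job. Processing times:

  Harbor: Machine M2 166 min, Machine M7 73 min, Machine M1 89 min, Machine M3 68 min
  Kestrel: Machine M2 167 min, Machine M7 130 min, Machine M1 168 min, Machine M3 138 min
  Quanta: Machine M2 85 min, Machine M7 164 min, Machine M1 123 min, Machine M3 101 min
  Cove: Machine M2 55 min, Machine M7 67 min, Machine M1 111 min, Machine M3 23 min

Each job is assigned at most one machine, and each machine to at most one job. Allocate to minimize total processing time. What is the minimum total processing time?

This is the linear assignment problem.
Optimal: Harbor→Machine M1 (89 min), Kestrel→Machine M7 (130 min), Quanta→Machine M2 (85 min), Cove→Machine M3 (23 min) — total 89+130+85+23 = 327 min.
Row-greedy (each job in turn takes its cheapest remaining machine) gives 394 min, worse by 67.

Min total: 327 min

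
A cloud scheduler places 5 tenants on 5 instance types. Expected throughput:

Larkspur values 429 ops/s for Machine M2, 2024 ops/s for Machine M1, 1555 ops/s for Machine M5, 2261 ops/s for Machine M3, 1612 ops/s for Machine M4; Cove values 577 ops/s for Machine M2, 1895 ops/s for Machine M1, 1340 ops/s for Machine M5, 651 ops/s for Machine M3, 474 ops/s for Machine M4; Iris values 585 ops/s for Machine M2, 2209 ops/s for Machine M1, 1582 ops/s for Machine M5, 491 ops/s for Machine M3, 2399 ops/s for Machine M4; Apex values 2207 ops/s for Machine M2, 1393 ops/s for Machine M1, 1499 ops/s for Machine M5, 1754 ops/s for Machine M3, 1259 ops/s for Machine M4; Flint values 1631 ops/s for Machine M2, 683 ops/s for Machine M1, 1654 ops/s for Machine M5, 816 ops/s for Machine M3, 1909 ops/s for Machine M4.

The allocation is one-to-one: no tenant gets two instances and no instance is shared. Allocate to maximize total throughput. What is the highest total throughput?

This is a one-to-one assignment (maximum-weight bipartite matching).
Optimal: Larkspur→Machine M3 (2261 ops/s), Cove→Machine M1 (1895 ops/s), Iris→Machine M4 (2399 ops/s), Apex→Machine M2 (2207 ops/s), Flint→Machine M5 (1654 ops/s) — total 2261+1895+2399+2207+1654 = 10416 ops/s.
Column-greedy (each instance in turn goes to its best remaining tenant) gives 8805 ops/s, worse by 1611.
Swapping Larkspur↔Cove (Larkspur→Machine M1 2024 ops/s, Cove→Machine M3 651 ops/s) loses 1481.

Maximum total: 10416 ops/s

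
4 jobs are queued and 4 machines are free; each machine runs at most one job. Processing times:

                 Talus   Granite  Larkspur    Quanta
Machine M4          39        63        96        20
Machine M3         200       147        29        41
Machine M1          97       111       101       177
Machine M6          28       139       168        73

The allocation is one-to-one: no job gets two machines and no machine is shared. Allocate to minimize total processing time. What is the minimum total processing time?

Minimum total: 188 min

Optimal: Talus→Machine M6 (28 min), Granite→Machine M1 (111 min), Larkspur→Machine M3 (29 min), Quanta→Machine M4 (20 min) — total 28+111+29+20 = 188 min.
Row-greedy (each job in turn takes its cheapest remaining machine) gives 297 min, worse by 109.
No other one-to-one assignment undercuts 188 min.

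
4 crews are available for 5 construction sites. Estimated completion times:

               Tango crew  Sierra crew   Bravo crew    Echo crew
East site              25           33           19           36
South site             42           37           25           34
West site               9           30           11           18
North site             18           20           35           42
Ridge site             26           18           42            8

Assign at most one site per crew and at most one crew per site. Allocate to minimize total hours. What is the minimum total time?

Min total: 56 hours

Treat this as an assignment problem: match each crew to one site.
Optimal: Tango crew→West site (9 hours), Sierra crew→North site (20 hours), Bravo crew→East site (19 hours), Echo crew→Ridge site (8 hours) — total 9+20+19+8 = 56 hours.
Row-greedy (each crew in turn takes its cheapest remaining site) gives 80 hours, worse by 24.
Swapping Sierra crew↔Bravo crew (Sierra crew→East site 33 hours, Bravo crew→North site 35 hours) adds 29.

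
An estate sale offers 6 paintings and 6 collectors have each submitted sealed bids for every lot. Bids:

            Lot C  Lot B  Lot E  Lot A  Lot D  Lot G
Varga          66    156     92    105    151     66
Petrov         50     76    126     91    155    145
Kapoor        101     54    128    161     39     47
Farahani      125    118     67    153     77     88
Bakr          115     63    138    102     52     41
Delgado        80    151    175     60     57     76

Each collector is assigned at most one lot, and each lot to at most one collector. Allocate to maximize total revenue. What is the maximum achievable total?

Optimal: Varga→Lot D ($151), Petrov→Lot G ($145), Kapoor→Lot A ($161), Farahani→Lot C ($125), Bakr→Lot E ($138), Delgado→Lot B ($151) — total 151+145+161+125+138+151 = $871.
Row-greedy (each collector in turn takes its best remaining lot) gives $811, worse by 60.
Swapping Farahani↔Varga (Farahani→Lot D $77, Varga→Lot C $66) loses 133.
Every other assignment is strictly worse.

Maximum total: $871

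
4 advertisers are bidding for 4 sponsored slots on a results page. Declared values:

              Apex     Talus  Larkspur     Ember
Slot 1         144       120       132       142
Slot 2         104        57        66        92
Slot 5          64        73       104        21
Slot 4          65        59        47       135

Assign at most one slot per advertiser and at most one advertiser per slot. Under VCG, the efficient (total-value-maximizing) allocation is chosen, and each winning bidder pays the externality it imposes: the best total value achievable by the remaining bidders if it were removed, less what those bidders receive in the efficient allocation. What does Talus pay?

Talus pays $40.

Efficient allocation: Apex→Slot 2 ($104), Talus→Slot 1 ($120), Larkspur→Slot 5 ($104), Ember→Slot 4 ($135); total welfare W = $463.
Talus receives Slot 1 at value $120, so the others get W − 120 = $343.
Without Talus: best allocation of the remaining 3 bidders over all 4 slots is Apex→Slot 1 ($144), Larkspur→Slot 5 ($104), Ember→Slot 4 ($135), total $383.
VCG payment = (others' best without Talus) − (others' welfare with Talus) = 383 − 343 = $40.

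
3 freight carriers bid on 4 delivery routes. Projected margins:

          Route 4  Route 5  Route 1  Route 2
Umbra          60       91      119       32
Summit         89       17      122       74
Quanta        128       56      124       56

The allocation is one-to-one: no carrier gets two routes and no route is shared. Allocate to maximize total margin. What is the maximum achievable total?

Max total: $341k

Optimal: Umbra→Route 5 ($91k), Summit→Route 1 ($122k), Quanta→Route 4 ($128k) — total 91+122+128 = $341k.
Row-greedy (each carrier in turn takes its best remaining route) gives $264k, worse by 77.
Swapping Summit↔Umbra (Summit→Route 5 $17k, Umbra→Route 1 $119k) loses 77.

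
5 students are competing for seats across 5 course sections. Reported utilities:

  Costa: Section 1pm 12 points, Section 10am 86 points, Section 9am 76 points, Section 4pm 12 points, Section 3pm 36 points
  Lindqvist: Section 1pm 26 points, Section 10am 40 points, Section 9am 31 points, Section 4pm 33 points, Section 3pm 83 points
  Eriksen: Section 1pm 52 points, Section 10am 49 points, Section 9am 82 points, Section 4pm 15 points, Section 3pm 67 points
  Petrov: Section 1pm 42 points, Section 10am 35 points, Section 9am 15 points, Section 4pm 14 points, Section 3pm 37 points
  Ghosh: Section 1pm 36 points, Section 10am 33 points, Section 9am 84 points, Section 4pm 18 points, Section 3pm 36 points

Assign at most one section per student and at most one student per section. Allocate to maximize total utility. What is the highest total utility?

Optimal: Costa→Section 10am (86 points), Lindqvist→Section 3pm (83 points), Eriksen→Section 1pm (52 points), Petrov→Section 4pm (14 points), Ghosh→Section 9am (84 points) — total 86+83+52+14+84 = 319 points.
Row-greedy (each student in turn takes its best remaining section) gives 311 points, worse by 8.
Next-best assignment: Costa→Section 10am, Lindqvist→Section 4pm, Eriksen→Section 3pm, Petrov→Section 1pm, Ghosh→Section 9am = 312 points.

Maximum total: 319 points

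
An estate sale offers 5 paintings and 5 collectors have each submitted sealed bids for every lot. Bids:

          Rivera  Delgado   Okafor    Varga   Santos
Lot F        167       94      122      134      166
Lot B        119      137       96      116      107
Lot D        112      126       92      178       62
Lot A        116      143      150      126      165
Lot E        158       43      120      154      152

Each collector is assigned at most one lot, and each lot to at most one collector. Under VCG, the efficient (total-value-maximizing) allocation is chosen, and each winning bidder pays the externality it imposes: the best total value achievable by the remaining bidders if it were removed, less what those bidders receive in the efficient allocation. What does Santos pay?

Efficient allocation: Rivera→Lot E ($158), Delgado→Lot B ($137), Okafor→Lot A ($150), Varga→Lot D ($178), Santos→Lot F ($166); total welfare W = $789.
Santos receives Lot F at value $166, so the others get W − 166 = $623.
Without Santos: best allocation of the remaining 4 bidders over all 5 lots is Rivera→Lot F ($167), Delgado→Lot B ($137), Okafor→Lot A ($150), Varga→Lot D ($178), total $632.
VCG payment = (others' best without Santos) − (others' welfare with Santos) = 632 − 623 = $9.

Santos pays $9.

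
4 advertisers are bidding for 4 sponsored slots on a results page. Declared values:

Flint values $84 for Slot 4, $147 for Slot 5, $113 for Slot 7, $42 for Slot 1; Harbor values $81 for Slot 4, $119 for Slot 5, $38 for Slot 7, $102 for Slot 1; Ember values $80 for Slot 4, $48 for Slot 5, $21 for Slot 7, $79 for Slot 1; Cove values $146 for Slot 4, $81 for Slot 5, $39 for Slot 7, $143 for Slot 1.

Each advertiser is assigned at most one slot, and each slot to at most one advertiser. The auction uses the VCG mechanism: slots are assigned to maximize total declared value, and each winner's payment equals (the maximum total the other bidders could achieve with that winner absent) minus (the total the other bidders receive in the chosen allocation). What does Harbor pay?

Harbor pays $34.

Efficient allocation: Flint→Slot 7 ($113), Harbor→Slot 5 ($119), Ember→Slot 1 ($79), Cove→Slot 4 ($146); total welfare W = $457.
Harbor receives Slot 5 at value $119, so the others get W − 119 = $338.
Without Harbor: best allocation of the remaining 3 bidders over all 4 slots is Flint→Slot 5 ($147), Ember→Slot 1 ($79), Cove→Slot 4 ($146), total $372.
VCG payment = (others' best without Harbor) − (others' welfare with Harbor) = 372 − 338 = $34.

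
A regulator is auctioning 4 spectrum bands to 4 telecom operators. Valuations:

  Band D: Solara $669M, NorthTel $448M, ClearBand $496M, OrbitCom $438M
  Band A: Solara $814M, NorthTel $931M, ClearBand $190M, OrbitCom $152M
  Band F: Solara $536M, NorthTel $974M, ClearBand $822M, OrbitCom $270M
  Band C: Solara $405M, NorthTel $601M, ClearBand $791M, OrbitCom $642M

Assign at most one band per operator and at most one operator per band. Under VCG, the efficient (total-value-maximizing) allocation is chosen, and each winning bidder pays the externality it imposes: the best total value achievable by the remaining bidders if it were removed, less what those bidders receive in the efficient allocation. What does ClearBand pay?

Efficient allocation: Solara→Band D ($669M), NorthTel→Band A ($931M), ClearBand→Band F ($822M), OrbitCom→Band C ($642M); total welfare W = $3064M.
ClearBand receives Band F at value $822M, so the others get W − 822 = $2242M.
Without ClearBand: best allocation of the remaining 3 bidders over all 4 bands is Solara→Band A ($814M), NorthTel→Band F ($974M), OrbitCom→Band C ($642M), total $2430M.
VCG payment = (others' best without ClearBand) − (others' welfare with ClearBand) = 2430 − 2242 = $188M.

ClearBand pays $188M.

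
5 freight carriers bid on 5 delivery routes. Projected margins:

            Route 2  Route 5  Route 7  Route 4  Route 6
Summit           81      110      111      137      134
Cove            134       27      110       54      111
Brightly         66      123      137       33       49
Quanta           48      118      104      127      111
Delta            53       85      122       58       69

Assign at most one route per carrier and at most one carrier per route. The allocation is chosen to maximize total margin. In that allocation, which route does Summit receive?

This is a one-to-one assignment (maximum-weight bipartite matching).
Optimal: Summit→Route 6 ($134k), Cove→Route 2 ($134k), Brightly→Route 5 ($123k), Quanta→Route 4 ($127k), Delta→Route 7 ($122k) — total 134+134+123+127+122 = $640k.
Summit's own top route is Route 4 ($137k), but forcing Summit→Route 4 and reassigning the rest optimally gives only $627k — worse by 13.

Summit receives Route 6.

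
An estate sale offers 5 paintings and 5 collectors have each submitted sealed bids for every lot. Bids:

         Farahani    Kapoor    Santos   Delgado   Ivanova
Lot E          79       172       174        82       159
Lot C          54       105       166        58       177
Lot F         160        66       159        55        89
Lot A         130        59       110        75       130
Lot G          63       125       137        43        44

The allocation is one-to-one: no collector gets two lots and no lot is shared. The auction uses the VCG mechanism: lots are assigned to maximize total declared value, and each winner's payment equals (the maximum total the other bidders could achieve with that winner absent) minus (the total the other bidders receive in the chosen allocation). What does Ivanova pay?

Efficient allocation: Farahani→Lot F ($160), Kapoor→Lot E ($172), Santos→Lot G ($137), Delgado→Lot A ($75), Ivanova→Lot C ($177); total welfare W = $721.
Ivanova receives Lot C at value $177, so the others get W − 177 = $544.
Without Ivanova: best allocation of the remaining 4 bidders over all 5 lots is Farahani→Lot F ($160), Kapoor→Lot E ($172), Santos→Lot C ($166), Delgado→Lot A ($75), total $573.
VCG payment = (others' best without Ivanova) − (others' welfare with Ivanova) = 573 − 544 = $29.

Ivanova pays $29.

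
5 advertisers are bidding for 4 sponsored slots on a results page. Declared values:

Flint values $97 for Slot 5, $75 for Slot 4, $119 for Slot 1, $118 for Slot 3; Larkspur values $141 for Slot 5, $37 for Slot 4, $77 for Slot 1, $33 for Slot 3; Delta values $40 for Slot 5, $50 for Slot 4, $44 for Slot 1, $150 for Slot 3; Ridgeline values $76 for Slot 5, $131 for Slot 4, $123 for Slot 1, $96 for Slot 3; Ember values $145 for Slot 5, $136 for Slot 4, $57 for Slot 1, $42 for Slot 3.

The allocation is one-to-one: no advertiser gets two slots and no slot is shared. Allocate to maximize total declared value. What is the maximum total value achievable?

Maximum total: $550

Optimal: Larkspur→Slot 5 ($141), Ember→Slot 4 ($136), Ridgeline→Slot 1 ($123), Delta→Slot 3 ($150) — total 141+136+123+150 = $550.
Every other assignment is strictly worse.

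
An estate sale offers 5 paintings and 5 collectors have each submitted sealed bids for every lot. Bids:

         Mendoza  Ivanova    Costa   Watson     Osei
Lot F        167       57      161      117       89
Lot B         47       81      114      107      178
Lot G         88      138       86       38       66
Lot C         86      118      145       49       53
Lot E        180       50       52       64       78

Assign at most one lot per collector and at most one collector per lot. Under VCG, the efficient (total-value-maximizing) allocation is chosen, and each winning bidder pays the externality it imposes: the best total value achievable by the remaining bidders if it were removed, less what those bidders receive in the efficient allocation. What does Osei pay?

Efficient allocation: Mendoza→Lot E ($180), Ivanova→Lot G ($138), Costa→Lot C ($145), Watson→Lot F ($117), Osei→Lot B ($178); total welfare W = $758.
Osei receives Lot B at value $178, so the others get W − 178 = $580.
Without Osei: best allocation of the remaining 4 bidders over all 5 lots is Mendoza→Lot E ($180), Ivanova→Lot G ($138), Costa→Lot F ($161), Watson→Lot B ($107), total $586.
VCG payment = (others' best without Osei) − (others' welfare with Osei) = 586 − 580 = $6.

Osei pays $6.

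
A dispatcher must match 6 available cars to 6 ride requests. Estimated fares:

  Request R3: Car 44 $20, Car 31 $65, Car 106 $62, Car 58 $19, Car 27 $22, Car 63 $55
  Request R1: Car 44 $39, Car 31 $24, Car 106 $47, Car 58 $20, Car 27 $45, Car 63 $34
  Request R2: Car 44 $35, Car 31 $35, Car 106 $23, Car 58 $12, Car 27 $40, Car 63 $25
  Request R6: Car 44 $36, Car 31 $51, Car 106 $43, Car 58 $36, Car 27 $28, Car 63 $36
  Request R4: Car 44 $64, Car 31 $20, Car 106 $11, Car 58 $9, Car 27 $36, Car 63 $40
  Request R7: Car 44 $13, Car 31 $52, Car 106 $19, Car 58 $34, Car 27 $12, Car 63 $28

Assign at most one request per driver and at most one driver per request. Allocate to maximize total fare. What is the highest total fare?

Optimal: Car 44→Request R4 ($64), Car 31→Request R7 ($52), Car 106→Request R1 ($47), Car 58→Request R6 ($36), Car 27→Request R2 ($40), Car 63→Request R3 ($55) — total 64+52+47+36+40+55 = $294.
Max-entry greedy (repeatedly take the single best remaining cell) gives $280, worse by 14.

Maximum total: $294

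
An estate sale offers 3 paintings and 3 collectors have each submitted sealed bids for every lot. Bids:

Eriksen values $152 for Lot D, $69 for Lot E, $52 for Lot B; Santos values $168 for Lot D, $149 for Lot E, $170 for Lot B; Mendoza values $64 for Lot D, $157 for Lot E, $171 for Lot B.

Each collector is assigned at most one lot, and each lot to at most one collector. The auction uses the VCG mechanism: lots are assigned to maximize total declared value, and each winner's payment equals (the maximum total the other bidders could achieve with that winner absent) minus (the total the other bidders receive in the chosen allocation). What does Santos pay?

Santos pays $14.

Efficient allocation: Eriksen→Lot D ($152), Santos→Lot B ($170), Mendoza→Lot E ($157); total welfare W = $479.
Santos receives Lot B at value $170, so the others get W − 170 = $309.
Without Santos: best allocation of the remaining 2 bidders over all 3 lots is Eriksen→Lot D ($152), Mendoza→Lot B ($171), total $323.
VCG payment = (others' best without Santos) − (others' welfare with Santos) = 323 − 309 = $14.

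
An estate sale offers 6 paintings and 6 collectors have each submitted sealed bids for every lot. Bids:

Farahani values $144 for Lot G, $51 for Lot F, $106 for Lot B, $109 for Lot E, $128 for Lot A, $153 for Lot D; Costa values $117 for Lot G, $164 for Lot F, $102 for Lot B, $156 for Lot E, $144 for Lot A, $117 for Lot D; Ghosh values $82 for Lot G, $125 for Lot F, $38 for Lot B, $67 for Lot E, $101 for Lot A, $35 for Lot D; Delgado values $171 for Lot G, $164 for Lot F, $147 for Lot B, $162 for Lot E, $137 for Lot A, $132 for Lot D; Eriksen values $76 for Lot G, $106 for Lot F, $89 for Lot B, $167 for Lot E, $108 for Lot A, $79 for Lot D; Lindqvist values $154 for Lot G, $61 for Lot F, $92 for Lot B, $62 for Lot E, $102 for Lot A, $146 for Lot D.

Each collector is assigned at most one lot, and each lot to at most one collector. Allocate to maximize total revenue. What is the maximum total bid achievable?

Max total: $890

Treat this as an assignment problem: match each collector to one lot.
Optimal: Farahani→Lot D ($153), Costa→Lot A ($144), Ghosh→Lot F ($125), Delgado→Lot B ($147), Eriksen→Lot E ($167), Lindqvist→Lot G ($154) — total 153+144+125+147+167+154 = $890.
Row-greedy (each collector in turn takes its best remaining lot) gives $848, worse by 42.
Swapping Ghosh↔Farahani (Ghosh→Lot D $35, Farahani→Lot F $51) loses 192.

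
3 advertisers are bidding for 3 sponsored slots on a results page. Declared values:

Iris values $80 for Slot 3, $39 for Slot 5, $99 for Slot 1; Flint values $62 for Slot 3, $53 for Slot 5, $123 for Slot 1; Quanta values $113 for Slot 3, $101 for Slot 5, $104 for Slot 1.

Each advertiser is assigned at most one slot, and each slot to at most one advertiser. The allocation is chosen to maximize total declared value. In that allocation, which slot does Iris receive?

Iris receives Slot 3.

Optimal: Iris→Slot 3 ($80), Flint→Slot 1 ($123), Quanta→Slot 5 ($101) — total 80+123+101 = $304.
Column-greedy (each slot in turn goes to its best remaining advertiser) gives $265, worse by 39.
Next-best assignment: Iris→Slot 5, Flint→Slot 1, Quanta→Slot 3 = $275.
Swapping Quanta↔Iris (Quanta→Slot 3 $113, Iris→Slot 5 $39) loses 29.
Iris's own top slot is Slot 1 ($99), but forcing Iris→Slot 1 and reassigning the rest optimally gives only $265 — worse by 39.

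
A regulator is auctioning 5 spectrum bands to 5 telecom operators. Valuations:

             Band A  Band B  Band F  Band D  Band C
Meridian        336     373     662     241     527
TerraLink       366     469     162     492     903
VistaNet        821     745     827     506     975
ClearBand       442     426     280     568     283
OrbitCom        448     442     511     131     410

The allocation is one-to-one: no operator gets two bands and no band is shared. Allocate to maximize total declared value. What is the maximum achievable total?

Max total: $3396M

Optimal: Meridian→Band F ($662M), TerraLink→Band C ($903M), VistaNet→Band A ($821M), ClearBand→Band D ($568M), OrbitCom→Band B ($442M) — total 662+903+821+568+442 = $3396M.
Column-greedy (each band in turn goes to its best remaining operator) gives $2930M, worse by 466.
Swapping TerraLink↔OrbitCom (TerraLink→Band B $469M, OrbitCom→Band C $410M) loses 466.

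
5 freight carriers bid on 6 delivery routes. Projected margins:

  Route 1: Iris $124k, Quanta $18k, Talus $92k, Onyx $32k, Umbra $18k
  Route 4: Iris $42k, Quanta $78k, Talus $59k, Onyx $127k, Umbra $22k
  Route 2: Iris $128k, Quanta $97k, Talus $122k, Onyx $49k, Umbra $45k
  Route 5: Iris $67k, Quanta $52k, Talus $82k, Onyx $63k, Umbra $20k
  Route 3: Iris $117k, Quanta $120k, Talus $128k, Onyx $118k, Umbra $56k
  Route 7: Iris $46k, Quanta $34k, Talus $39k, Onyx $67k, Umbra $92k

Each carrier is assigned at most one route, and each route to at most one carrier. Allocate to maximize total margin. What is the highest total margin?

Maximum total: $585k

Optimal: Iris→Route 1 ($124k), Quanta→Route 3 ($120k), Talus→Route 2 ($122k), Onyx→Route 4 ($127k), Umbra→Route 7 ($92k) — total 124+120+122+127+92 = $585k.
Max-entry greedy (repeatedly take the single best remaining cell) gives $527k, worse by 58.
Next-best assignment: Iris→Route 1, Quanta→Route 2, Talus→Route 3, Onyx→Route 4, Umbra→Route 7 = $568k.
Swapping Quanta↔Iris (Quanta→Route 1 $18k, Iris→Route 3 $117k) loses 109.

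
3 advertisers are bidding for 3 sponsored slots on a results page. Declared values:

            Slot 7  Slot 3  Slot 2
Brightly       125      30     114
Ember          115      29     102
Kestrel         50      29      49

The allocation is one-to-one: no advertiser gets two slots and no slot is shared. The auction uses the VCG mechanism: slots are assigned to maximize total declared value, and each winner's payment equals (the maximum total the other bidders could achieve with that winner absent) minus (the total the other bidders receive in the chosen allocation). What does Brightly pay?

Brightly pays $20.

Efficient allocation: Brightly→Slot 2 ($114), Ember→Slot 7 ($115), Kestrel→Slot 3 ($29); total welfare W = $258.
Brightly receives Slot 2 at value $114, so the others get W − 114 = $144.
Without Brightly: best allocation of the remaining 2 bidders over all 3 slots is Ember→Slot 7 ($115), Kestrel→Slot 2 ($49), total $164.
VCG payment = (others' best without Brightly) − (others' welfare with Brightly) = 164 − 144 = $20.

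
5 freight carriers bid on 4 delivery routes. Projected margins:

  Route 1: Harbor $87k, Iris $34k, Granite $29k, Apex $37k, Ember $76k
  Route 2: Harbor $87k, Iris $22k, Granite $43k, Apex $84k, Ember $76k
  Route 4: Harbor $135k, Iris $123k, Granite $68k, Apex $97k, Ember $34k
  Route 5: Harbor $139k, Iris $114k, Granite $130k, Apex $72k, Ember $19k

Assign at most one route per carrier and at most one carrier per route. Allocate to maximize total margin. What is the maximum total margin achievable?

Optimal: Ember→Route 1 ($76k), Apex→Route 2 ($84k), Harbor→Route 4 ($135k), Granite→Route 5 ($130k) — total 76+84+135+130 = $425k.
Max-entry greedy (repeatedly take the single best remaining cell) gives $422k, worse by 3.
No other one-to-one assignment exceeds $425k.

Max total: $425k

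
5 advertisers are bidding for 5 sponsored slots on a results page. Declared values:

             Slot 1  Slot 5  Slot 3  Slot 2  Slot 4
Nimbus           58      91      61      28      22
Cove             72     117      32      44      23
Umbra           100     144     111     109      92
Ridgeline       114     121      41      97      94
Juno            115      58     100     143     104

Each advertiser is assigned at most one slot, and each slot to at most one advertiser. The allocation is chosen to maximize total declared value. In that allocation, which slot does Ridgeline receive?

Ridgeline receives Slot 1.

Optimal: Nimbus→Slot 3 ($61), Cove→Slot 5 ($117), Umbra→Slot 4 ($92), Ridgeline→Slot 1 ($114), Juno→Slot 2 ($143) — total 61+117+92+114+143 = $527.
Column-greedy (each slot in turn goes to its best remaining advertiser) gives $440, worse by 87.
Ridgeline's own top slot is Slot 5 ($121), but forcing Ridgeline→Slot 5 and reassigning the rest optimally gives only $489 — worse by 38.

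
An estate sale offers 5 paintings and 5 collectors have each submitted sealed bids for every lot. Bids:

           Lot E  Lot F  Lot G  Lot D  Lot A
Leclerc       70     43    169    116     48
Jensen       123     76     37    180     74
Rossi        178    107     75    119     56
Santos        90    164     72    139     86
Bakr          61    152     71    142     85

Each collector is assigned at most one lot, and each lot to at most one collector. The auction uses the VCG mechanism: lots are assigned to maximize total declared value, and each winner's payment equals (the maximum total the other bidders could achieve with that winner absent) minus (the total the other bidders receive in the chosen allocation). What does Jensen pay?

Jensen pays $57.

Efficient allocation: Leclerc→Lot G ($169), Jensen→Lot D ($180), Rossi→Lot E ($178), Santos→Lot F ($164), Bakr→Lot A ($85); total welfare W = $776.
Jensen receives Lot D at value $180, so the others get W − 180 = $596.
Without Jensen: best allocation of the remaining 4 bidders over all 5 lots is Leclerc→Lot G ($169), Rossi→Lot E ($178), Santos→Lot F ($164), Bakr→Lot D ($142), total $653.
VCG payment = (others' best without Jensen) − (others' welfare with Jensen) = 653 − 596 = $57.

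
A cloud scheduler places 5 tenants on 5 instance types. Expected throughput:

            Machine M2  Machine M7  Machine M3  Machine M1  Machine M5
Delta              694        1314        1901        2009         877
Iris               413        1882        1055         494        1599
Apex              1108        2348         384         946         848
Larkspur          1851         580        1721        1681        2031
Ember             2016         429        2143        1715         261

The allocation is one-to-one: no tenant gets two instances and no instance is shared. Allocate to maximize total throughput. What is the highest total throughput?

Maximum total: 9950 ops/s

This is the linear assignment problem.
Optimal: Delta→Machine M1 (2009 ops/s), Iris→Machine M5 (1599 ops/s), Apex→Machine M7 (2348 ops/s), Larkspur→Machine M2 (1851 ops/s), Ember→Machine M3 (2143 ops/s) — total 2009+1599+2348+1851+2143 = 9950 ops/s.
Row-greedy (each tenant in turn takes its best remaining instance) gives 9173 ops/s, worse by 777.
Next-best assignment: Delta→Machine M1, Iris→Machine M5, Apex→Machine M7, Larkspur→Machine M3, Ember→Machine M2 = 9693 ops/s.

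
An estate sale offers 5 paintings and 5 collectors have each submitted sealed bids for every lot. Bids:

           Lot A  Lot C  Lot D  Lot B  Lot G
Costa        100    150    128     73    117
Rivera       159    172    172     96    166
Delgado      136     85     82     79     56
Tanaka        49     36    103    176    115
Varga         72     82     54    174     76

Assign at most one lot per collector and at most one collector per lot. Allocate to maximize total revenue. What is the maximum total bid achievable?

Max total: $747

Optimal: Costa→Lot C ($150), Rivera→Lot D ($172), Delgado→Lot A ($136), Tanaka→Lot G ($115), Varga→Lot B ($174) — total 150+172+136+115+174 = $747.
Row-greedy (each collector in turn takes its best remaining lot) gives $710, worse by 37.
Swapping Varga↔Rivera (Varga→Lot D $54, Rivera→Lot B $96) loses 196.
Checked against all permutations: $747 is optimal.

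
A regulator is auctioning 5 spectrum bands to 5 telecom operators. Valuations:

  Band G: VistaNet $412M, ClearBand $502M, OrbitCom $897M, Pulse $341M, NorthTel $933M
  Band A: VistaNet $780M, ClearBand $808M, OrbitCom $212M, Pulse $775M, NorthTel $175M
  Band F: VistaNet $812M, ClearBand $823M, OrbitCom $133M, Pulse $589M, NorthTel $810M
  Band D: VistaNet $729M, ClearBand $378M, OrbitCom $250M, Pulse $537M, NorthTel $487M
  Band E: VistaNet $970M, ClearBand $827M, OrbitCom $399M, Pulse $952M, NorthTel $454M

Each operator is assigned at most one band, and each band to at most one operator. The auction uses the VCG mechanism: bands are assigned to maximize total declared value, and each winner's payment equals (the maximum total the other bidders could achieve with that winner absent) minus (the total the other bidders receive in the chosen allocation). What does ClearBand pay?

Efficient allocation: VistaNet→Band D ($729M), ClearBand→Band A ($808M), OrbitCom→Band G ($897M), Pulse→Band E ($952M), NorthTel→Band F ($810M); total welfare W = $4196M.
ClearBand receives Band A at value $808M, so the others get W − 808 = $3388M.
Without ClearBand: best allocation of the remaining 4 bidders over all 5 bands is VistaNet→Band E ($970M), OrbitCom→Band G ($897M), Pulse→Band A ($775M), NorthTel→Band F ($810M), total $3452M.
VCG payment = (others' best without ClearBand) − (others' welfare with ClearBand) = 3452 − 3388 = $64M.

ClearBand pays $64M.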